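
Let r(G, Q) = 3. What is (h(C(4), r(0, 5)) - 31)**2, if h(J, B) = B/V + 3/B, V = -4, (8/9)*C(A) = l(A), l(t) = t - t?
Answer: 15129/16 ≈ 945.56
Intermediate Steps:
l(t) = 0
C(A) = 0 (C(A) = (9/8)*0 = 0)
h(J, B) = 3/B - B/4 (h(J, B) = B/(-4) + 3/B = B*(-1/4) + 3/B = -B/4 + 3/B = 3/B - B/4)
(h(C(4), r(0, 5)) - 31)**2 = ((3/3 - 1/4*3) - 31)**2 = ((3*(1/3) - 3/4) - 31)**2 = ((1 - 3/4) - 31)**2 = (1/4 - 31)**2 = (-123/4)**2 = 15129/16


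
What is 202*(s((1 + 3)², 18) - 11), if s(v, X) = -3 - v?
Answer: -6060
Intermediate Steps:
202*(s((1 + 3)², 18) - 11) = 202*((-3 - (1 + 3)²) - 11) = 202*((-3 - 1*4²) - 11) = 202*((-3 - 1*16) - 11) = 202*((-3 - 16) - 11) = 202*(-19 - 11) = 202*(-30) = -6060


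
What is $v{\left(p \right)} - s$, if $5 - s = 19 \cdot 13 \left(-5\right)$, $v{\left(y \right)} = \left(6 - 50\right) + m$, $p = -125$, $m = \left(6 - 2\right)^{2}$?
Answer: $-1268$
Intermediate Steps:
$m = 16$ ($m = 4^{2} = 16$)
$v{\left(y \right)} = -28$ ($v{\left(y \right)} = \left(6 - 50\right) + 16 = -44 + 16 = -28$)
$s = 1240$ ($s = 5 - 19 \cdot 13 \left(-5\right) = 5 - 247 \left(-5\right) = 5 - -1235 = 5 + 1235 = 1240$)
$v{\left(p \right)} - s = -28 - 1240 = -1268$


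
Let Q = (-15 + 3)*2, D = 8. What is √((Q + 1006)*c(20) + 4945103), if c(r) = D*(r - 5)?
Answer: √5062943 ≈ 2250.1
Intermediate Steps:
Q = -24 (Q = -12*2 = -24)
c(r) = -40 + 8*r (c(r) = 8*(r - 5) = 8*(-5 + r) = -40 + 8*r)
√((Q + 1006)*c(20) + 4945103) = √((-24 + 1006)*(-40 + 8*20) + 4945103) = √(982*(-40 + 160) + 4945103) = √(982*120 + 4945103) = √(117840 + 4945103) = √5062943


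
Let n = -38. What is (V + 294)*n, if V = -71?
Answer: -8474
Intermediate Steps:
(V + 294)*n = (-71 + 294)*(-38) = 223*(-38) = -8474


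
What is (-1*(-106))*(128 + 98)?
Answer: 23956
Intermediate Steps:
(-1*(-106))*(128 + 98) = 106*226 = 23956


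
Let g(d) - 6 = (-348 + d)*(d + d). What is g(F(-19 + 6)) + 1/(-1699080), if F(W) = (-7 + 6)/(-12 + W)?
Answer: -4637808893/212385000 ≈ -21.837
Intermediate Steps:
F(W) = -1/(-12 + W)
g(d) = 6 + 2*d*(-348 + d) (g(d) = 6 + (-348 + d)*(d + d) = 6 + (-348 + d)*(2*d) = 6 + 2*d*(-348 + d))
g(F(-19 + 6)) + 1/(-1699080) = (6 - (-696)/(-12 + (-19 + 6)) + 2*(-1/(-12 + (-19 + 6)))²) + 1/(-1699080) = (6 - (-696)/(-12 - 13) + 2*(-1/(-12 - 13))²) - 1/1699080 = (6 - (-696)/(-25) + 2*(-1/(-25))²) - 1/1699080 = (6 - (-696)*(-1)/25 + 2*(-1*(-1/25))²) - 1/1699080 = (6 - 696*1/25 + 2*(1/25)²) - 1/1699080 = (6 - 696/25 + 2*(1/625)) - 1/1699080 = (6 - 696/25 + 2/625) - 1/1699080 = -13648/625 - 1/1699080 = -4637808893/212385000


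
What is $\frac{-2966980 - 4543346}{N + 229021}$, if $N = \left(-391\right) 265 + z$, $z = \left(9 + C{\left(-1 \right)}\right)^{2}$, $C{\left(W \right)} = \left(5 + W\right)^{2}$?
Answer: $- \frac{7510326}{126031} \approx -59.591$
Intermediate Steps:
$z = 625$ ($z = \left(9 + \left(5 - 1\right)^{2}\right)^{2} = \left(9 + 4^{2}\right)^{2} = \left(9 + 16\right)^{2} = 25^{2} = 625$)
$N = -102990$ ($N = \left(-391\right) 265 + 625 = -103615 + 625 = -102990$)
$\frac{-2966980 - 4543346}{N + 229021} = \frac{-2966980 - 4543346}{-102990 + 229021} = - \frac{7510326}{126031}$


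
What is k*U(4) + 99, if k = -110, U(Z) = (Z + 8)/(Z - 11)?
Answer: 2013/7 ≈ 287.57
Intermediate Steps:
U(Z) = (8 + Z)/(-11 + Z)
k*U(4) + 99 = -110*(8 + 4)/(-11 + 4) + 99 = -110*12/(-7) + 99 = -(-110)*12/7 + 99 = -110*(-12/7) + 99 = 1320/7 + 99 = 2013/7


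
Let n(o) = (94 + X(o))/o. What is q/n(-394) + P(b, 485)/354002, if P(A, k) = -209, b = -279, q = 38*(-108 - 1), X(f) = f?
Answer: -13129839059/2413650 ≈ -5439.8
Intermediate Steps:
q = -4142 (q = 38*(-109) = -4142)
n(o) = (94 + o)/o
q/n(-394) + P(b, 485)/354002 = -4142*(-394/(94 - 394)) - 209/354002 = -4142/((-1/394*(-300))) - 209*1/354002 = -4142/150/197 - 19/32182 = -4142*197/150 - 19/32182 = -407987/75 - 19/32182 = -13129839059/2413650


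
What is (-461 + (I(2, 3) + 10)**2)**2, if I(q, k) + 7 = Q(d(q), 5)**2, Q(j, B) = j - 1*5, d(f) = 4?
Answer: 198025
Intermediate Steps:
Q(j, B) = -5 + j (Q(j, B) = j - 5 = -5 + j)
I(q, k) = -6 (I(q, k) = -7 + (-5 + 4)**2 = -7 + (-1)**2 = -7 + 1 = -6)
(-461 + (I(2, 3) + 10)**2)**2 = (-461 + (-6 + 10)**2)**2 = (-461 + 4**2)**2 = (-461 + 16)**2 = (-445)**2 = 198025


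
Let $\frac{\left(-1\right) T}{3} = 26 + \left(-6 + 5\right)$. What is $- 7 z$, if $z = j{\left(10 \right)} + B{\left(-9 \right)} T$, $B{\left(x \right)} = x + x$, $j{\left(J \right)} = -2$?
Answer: $-9436$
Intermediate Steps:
$B{\left(x \right)} = 2 x$
$T = -75$ ($T = - 3 \left(26 + \left(-6 + 5\right)\right) = - 3 \left(26 - 1\right) = \left(-3\right) 25 = -75$)
$z = 1348$ ($z = -2 + 2 \left(-9\right) \left(-75\right) = -2 - -1350 = -2 + 1350 = 1348$)
$- 7 z = \left(-7\right) 1348 = -9436$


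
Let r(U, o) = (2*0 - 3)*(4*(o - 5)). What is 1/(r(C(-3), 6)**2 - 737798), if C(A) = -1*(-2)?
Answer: -1/737654 ≈ -1.3556e-6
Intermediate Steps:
C(A) = 2
r(U, o) = 60 - 12*o (r(U, o) = (0 - 3)*(4*(-5 + o)) = -3*(-20 + 4*o) = 60 - 12*o)
1/(r(C(-3), 6)**2 - 737798) = 1/((60 - 12*6)**2 - 737798) = 1/((60 - 72)**2 - 737798) = 1/((-12)**2 - 737798) = 1/(144 - 737798) = 1/(-737654) = -1/737654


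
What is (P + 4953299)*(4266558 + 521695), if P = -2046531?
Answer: 13918340596304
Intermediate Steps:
(P + 4953299)*(4266558 + 521695) = (-2046531 + 4953299)*(4266558 + 521695) = 2906768*4788253 = 13918340596304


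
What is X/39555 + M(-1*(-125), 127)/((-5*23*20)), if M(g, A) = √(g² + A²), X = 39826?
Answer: 39826/39555 - √31754/2300 ≈ 0.92937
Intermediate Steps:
M(g, A) = √(A² + g²)
X/39555 + M(-1*(-125), 127)/((-5*23*20)) = 39826/39555 + √(127² + (-1*(-125))²)/((-5*23*20)) = 39826*(1/39555) + √(16129 + 125²)/((-115*20)) = 39826/39555 + √(16129 + 15625)/(-2300) = 39826/39555 + √31754*(-1/2300) = 39826/39555 - √31754/2300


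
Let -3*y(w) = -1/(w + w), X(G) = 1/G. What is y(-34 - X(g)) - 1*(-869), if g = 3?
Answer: 179013/206 ≈ 869.00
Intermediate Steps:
X(G) = 1/G
y(w) = 1/(6*w) (y(w) = -(-1)/(3*(w + w)) = -(-1)/(3*(2*w)) = -(-1)*1/(2*w)/3 = -(-1)/(6*w) = 1/(6*w))
y(-34 - X(g)) - 1*(-869) = 1/(6*(-34 - 1/3)) - 1*(-869) = 1/(6*(-34 - 1*⅓)) + 869 = 1/(6*(-34 - ⅓)) + 869 = 1/(6*(-103/3)) + 869 = (⅙)*(-3/103) + 869 = -1/206 + 869 = 179013/206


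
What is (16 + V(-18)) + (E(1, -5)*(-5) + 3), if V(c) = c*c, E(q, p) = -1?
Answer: 348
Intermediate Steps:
V(c) = c**2
(16 + V(-18)) + (E(1, -5)*(-5) + 3) = (16 + (-18)**2) + (-1*(-5) + 3) = (16 + 324) + (5 + 3) = 340 + 8 = 348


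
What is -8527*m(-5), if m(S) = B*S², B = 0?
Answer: 0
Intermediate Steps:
m(S) = 0 (m(S) = 0*S² = 0)
-8527*m(-5) = -8527*0 = 0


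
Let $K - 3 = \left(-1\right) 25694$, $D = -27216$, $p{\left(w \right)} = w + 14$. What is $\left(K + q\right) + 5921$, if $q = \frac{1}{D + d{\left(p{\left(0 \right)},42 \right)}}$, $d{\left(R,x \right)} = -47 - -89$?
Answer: $- \frac{537229981}{27174} \approx -19770.0$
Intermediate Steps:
$p{\left(w \right)} = 14 + w$
$d{\left(R,x \right)} = 42$ ($d{\left(R,x \right)} = -47 + 89 = 42$)
$K = -25691$ ($K = 3 - 25694 = -25691$)
$q = - \frac{1}{27174}$ ($q = \frac{1}{-27216 + 42} = \frac{1}{-27174} = - \frac{1}{27174} \approx -3.68 \cdot 10^{-5}$)
$\left(K + q\right) + 5921 = \left(-25691 - \frac{1}{27174}\right) + 5921 = - \frac{698127235}{27174} + 5921 = - \frac{537229981}{27174}$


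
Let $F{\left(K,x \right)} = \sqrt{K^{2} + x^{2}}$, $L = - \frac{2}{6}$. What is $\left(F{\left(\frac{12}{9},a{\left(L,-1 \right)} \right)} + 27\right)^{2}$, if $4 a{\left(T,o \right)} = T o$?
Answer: $\frac{\left(324 + \sqrt{257}\right)^{2}}{144} \approx 802.92$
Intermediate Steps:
$L = - \frac{1}{3}$ ($L = \left(-2\right) \frac{1}{6} = - \frac{1}{3} \approx -0.33333$)
$a{\left(T,o \right)} = \frac{T o}{4}$
$\left(F{\left(\frac{12}{9},a{\left(L,-1 \right)} \right)} + 27\right)^{2} = \left(\sqrt{\left(\frac{12}{9}\right)^{2} + \left(\frac{1}{4} \left(- \frac{1}{3}\right) \left(-1\right)\right)^{2}} + 27\right)^{2} = \left(\sqrt{\left(12 \cdot \frac{1}{9}\right)^{2} + \left(\frac{1}{12}\right)^{2}} + 27\right)^{2} = \left(\sqrt{\left(\frac{4}{3}\right)^{2} + \frac{1}{144}} + 27\right)^{2} = \left(\sqrt{\frac{16}{9} + \frac{1}{144}} + 27\right)^{2} = \left(\sqrt{\frac{257}{144}} + 27\right)^{2} = \left(\frac{\sqrt{257}}{12} + 27\right)^{2} = \left(27 + \frac{\sqrt{257}}{12}\right)^{2}$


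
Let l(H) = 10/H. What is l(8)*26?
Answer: 65/2 ≈ 32.500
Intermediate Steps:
l(8)*26 = (10/8)*26 = (10*(1/8))*26 = (5/4)*26 = 65/2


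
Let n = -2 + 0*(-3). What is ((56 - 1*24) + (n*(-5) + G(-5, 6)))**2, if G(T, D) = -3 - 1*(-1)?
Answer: 1600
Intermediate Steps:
G(T, D) = -2 (G(T, D) = -3 + 1 = -2)
n = -2 (n = -2 + 0 = -2)
((56 - 1*24) + (n*(-5) + G(-5, 6)))**2 = ((56 - 1*24) + (-2*(-5) - 2))**2 = ((56 - 24) + (10 - 2))**2 = (32 + 8)**2 = 40**2 = 1600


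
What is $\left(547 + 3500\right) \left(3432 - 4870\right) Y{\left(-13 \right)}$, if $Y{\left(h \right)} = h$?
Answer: $75654618$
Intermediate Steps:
$\left(547 + 3500\right) \left(3432 - 4870\right) Y{\left(-13 \right)} = \left(547 + 3500\right) \left(3432 - 4870\right) \left(-13\right) = 4047 \left(-1438\right) \left(-13\right) = \left(-5819586\right) \left(-13\right) = 75654618$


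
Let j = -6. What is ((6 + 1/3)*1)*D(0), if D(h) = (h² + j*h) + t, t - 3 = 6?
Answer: 57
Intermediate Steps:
t = 9 (t = 3 + 6 = 9)
D(h) = 9 + h² - 6*h (D(h) = (h² - 6*h) + 9 = 9 + h² - 6*h)
((6 + 1/3)*1)*D(0) = ((6 + 1/3)*1)*(9 + 0² - 6*0) = ((6 + 1*(⅓))*1)*(9 + 0 + 0) = ((6 + ⅓)*1)*9 = ((19/3)*1)*9 = (19/3)*9 = 57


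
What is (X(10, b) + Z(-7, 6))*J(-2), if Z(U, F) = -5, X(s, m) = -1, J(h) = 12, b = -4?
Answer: -72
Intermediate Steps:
(X(10, b) + Z(-7, 6))*J(-2) = (-1 - 5)*12 = -6*12 = -72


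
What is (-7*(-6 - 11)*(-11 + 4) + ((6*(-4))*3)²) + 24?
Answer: 4375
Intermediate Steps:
(-7*(-6 - 11)*(-11 + 4) + ((6*(-4))*3)²) + 24 = (-(-119)*(-7) + (-24*3)²) + 24 = (-7*119 + (-72)²) + 24 = (-833 + 5184) + 24 = 4351 + 24 = 4375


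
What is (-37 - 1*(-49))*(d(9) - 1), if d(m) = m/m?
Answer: 0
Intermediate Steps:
d(m) = 1
(-37 - 1*(-49))*(d(9) - 1) = (-37 - 1*(-49))*(1 - 1) = (-37 + 49)*0 = 12*0 = 0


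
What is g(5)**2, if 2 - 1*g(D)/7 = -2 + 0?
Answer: 784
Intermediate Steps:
g(D) = 28 (g(D) = 14 - 7*(-2 + 0) = 14 - 7*(-2) = 14 + 14 = 28)
g(5)**2 = 28**2 = 784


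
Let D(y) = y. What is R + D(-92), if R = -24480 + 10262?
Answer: -14310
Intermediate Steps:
R = -14218
R + D(-92) = -14218 - 92 = -14310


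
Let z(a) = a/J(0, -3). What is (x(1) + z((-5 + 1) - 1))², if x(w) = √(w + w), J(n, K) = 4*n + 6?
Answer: 97/36 - 5*√2/3 ≈ 0.33742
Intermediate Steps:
J(n, K) = 6 + 4*n
x(w) = √2*√w (x(w) = √(2*w) = √2*√w)
z(a) = a/6 (z(a) = a/(6 + 4*0) = a/(6 + 0) = a/6)
(x(1) + z((-5 + 1) - 1))² = (√2*√1 + ((-5 + 1) - 1)/6)² = (√2*1 + (-4 - 1)/6)² = (√2 + (⅙)*(-5))² = (√2 - ⅚)² = (-⅚ + √2)²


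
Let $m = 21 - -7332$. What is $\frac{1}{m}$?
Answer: $\frac{1}{7353} \approx 0.000136$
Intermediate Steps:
$m = 7353$ ($m = 21 + 7332 = 7353$)
$\frac{1}{m} = \frac{1}{7353}$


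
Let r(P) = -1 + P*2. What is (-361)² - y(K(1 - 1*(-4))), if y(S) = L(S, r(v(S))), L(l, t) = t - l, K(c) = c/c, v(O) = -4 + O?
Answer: 130329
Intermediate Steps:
r(P) = -1 + 2*P
K(c) = 1
y(S) = -9 + S (y(S) = (-1 + 2*(-4 + S)) - S = (-1 + (-8 + 2*S)) - S = (-9 + 2*S) - S = -9 + S)
(-361)² - y(K(1 - 1*(-4))) = (-361)² - (-9 + 1) = 130321 - 1*(-8) = 130321 + 8 = 130329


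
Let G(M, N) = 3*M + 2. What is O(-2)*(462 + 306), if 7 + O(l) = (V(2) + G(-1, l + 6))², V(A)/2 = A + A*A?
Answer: 87552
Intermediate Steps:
V(A) = 2*A + 2*A² (V(A) = 2*(A + A*A) = 2*(A + A²) = 2*A + 2*A²)
G(M, N) = 2 + 3*M
O(l) = 114 (O(l) = -7 + (2*2*(1 + 2) + (2 + 3*(-1)))² = -7 + (2*2*3 + (2 - 3))² = -7 + (12 - 1)² = -7 + 11² = -7 + 121 = 114)
O(-2)*(462 + 306) = 114*(462 + 306) = 114*768 = 87552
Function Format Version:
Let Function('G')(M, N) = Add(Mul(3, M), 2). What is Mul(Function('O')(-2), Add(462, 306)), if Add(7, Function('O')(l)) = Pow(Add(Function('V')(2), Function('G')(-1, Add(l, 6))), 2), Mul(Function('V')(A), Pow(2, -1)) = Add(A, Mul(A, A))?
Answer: 87552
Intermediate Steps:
Function('V')(A) = Add(Mul(2, A), Mul(2, Pow(A, 2))) (Function('V')(A) = Mul(2, Add(A, Mul(A, A))) = Mul(2, Add(A, Pow(A, 2))) = Add(Mul(2, A), Mul(2, Pow(A, 2))))
Function('G')(M, N) = Add(2, Mul(3, M))
Function('O')(l) = 114 (Function('O')(l) = Add(-7, Pow(Add(Mul(2, 2, Add(1, 2)), Add(2, Mul(3, -1))), 2)) = Add(-7, Pow(Add(Mul(2, 2, 3), Add(2, -3)), 2)) = Add(-7, Pow(Add(12, -1), 2)) = Add(-7, Pow(11, 2)) = Add(-7, 121) = 114)
Mul(Function('O')(-2), Add(462, 306)) = Mul(114, Add(462, 306)) = Mul(114, 768) = 87552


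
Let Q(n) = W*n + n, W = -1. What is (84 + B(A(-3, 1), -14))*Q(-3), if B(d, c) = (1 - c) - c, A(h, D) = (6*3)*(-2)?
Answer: 0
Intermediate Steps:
A(h, D) = -36 (A(h, D) = 18*(-2) = -36)
B(d, c) = 1 - 2*c
Q(n) = 0 (Q(n) = -n + n = 0)
(84 + B(A(-3, 1), -14))*Q(-3) = (84 + (1 - 2*(-14)))*0 = (84 + (1 + 28))*0 = (84 + 29)*0 = 113*0 = 0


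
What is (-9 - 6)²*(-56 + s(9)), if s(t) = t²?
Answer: 5625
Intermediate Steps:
(-9 - 6)²*(-56 + s(9)) = (-9 - 6)²*(-56 + 9²) = (-15)²*(-56 + 81) = 225*25 = 5625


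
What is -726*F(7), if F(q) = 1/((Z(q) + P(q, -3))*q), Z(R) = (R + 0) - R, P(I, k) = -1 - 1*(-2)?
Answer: -726/7 ≈ -103.71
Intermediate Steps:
P(I, k) = 1 (P(I, k) = -1 + 2 = 1)
Z(R) = 0 (Z(R) = R - R = 0)
F(q) = 1/q (F(q) = 1/((0 + 1)*q) = 1/(1*q) = 1/q)
-726*F(7) = -726/7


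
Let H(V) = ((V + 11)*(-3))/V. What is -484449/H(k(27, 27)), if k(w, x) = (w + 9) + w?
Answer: 10173429/74 ≈ 1.3748e+5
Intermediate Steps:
k(w, x) = 9 + 2*w (k(w, x) = (9 + w) + w = 9 + 2*w)
H(V) = (-33 - 3*V)/V (H(V) = ((11 + V)*(-3))/V = (-33 - 3*V)/V)
-484449/H(k(27, 27)) = -484449/(-3 - 33/(9 + 2*27)) = -484449/(-3 - 33/(9 + 54)) = -484449/(-3 - 33/63) = -484449/(-3 - 33*1/63) = -484449/(-3 - 11/21) = -484449/(-74/21) = -484449*(-21/74) = 10173429/74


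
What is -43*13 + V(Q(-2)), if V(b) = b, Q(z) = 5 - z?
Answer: -552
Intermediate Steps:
-43*13 + V(Q(-2)) = -43*13 + (5 - 1*(-2)) = -559 + (5 + 2) = -559 + 7 = -552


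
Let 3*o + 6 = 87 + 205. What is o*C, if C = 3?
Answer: 286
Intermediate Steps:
o = 286/3 (o = -2 + (87 + 205)/3 = -2 + (1/3)*292 = -2 + 292/3 = 286/3 ≈ 95.333)
o*C = (286/3)*3 = 286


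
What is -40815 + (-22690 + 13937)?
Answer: -49568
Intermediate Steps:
-40815 + (-22690 + 13937) = -40815 - 8753 = -49568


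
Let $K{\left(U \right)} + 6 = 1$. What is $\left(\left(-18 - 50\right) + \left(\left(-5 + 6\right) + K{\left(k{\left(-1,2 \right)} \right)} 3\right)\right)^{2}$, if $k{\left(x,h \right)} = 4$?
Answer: $6724$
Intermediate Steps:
$K{\left(U \right)} = -5$ ($K{\left(U \right)} = -6 + 1 = -5$)
$\left(\left(-18 - 50\right) + \left(\left(-5 + 6\right) + K{\left(k{\left(-1,2 \right)} \right)} 3\right)\right)^{2} = \left(\left(-18 - 50\right) + \left(\left(-5 + 6\right) - 15\right)\right)^{2} = \left(-68 + \left(1 - 15\right)\right)^{2} = \left(-68 - 14\right)^{2} = \left(-82\right)^{2} = 6724$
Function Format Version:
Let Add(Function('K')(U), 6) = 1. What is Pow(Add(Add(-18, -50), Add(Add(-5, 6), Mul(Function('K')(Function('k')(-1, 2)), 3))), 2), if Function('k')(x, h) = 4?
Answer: 6724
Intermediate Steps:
Function('K')(U) = -5 (Function('K')(U) = Add(-6, 1) = -5)
Pow(Add(Add(-18, -50), Add(Add(-5, 6), Mul(Function('K')(Function('k')(-1, 2)), 3))), 2) = Pow(Add(Add(-18, -50), Add(Add(-5, 6), Mul(-5, 3))), 2) = Pow(Add(-68, Add(1, -15)), 2) = Pow(Add(-68, -14), 2) = Pow(-82, 2) = 6724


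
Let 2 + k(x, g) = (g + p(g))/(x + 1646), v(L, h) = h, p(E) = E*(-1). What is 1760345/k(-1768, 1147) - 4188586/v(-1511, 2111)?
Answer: -3724465467/4222 ≈ -8.8216e+5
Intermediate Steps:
p(E) = -E
k(x, g) = -2 (k(x, g) = -2 + (g - g)/(x + 1646) = -2 + 0/(1646 + x) = -2 + 0 = -2)
1760345/k(-1768, 1147) - 4188586/v(-1511, 2111) = 1760345/(-2) - 4188586/2111 = 1760345*(-½) - 4188586*1/2111 = -1760345/2 - 4188586/2111 = -3724465467/4222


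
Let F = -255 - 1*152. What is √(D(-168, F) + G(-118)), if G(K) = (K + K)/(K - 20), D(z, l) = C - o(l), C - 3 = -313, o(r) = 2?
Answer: I*√1477290/69 ≈ 17.615*I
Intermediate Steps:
F = -407 (F = -255 - 152 = -407)
C = -310 (C = 3 - 313 = -310)
D(z, l) = -312 (D(z, l) = -310 - 1*2 = -310 - 2 = -312)
G(K) = 2*K/(-20 + K) (G(K) = (2*K)/(-20 + K) = 2*K/(-20 + K))
√(D(-168, F) + G(-118)) = √(-312 + 2*(-118)/(-20 - 118)) = √(-312 + 2*(-118)/(-138)) = √(-312 + 2*(-118)*(-1/138)) = √(-312 + 118/69) = √(-21410/69) = I*√1477290/69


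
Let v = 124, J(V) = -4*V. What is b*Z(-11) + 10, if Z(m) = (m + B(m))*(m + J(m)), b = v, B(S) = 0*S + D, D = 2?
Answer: -36818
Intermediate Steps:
B(S) = 2 (B(S) = 0*S + 2 = 0 + 2 = 2)
b = 124
Z(m) = -3*m*(2 + m) (Z(m) = (m + 2)*(m - 4*m) = (2 + m)*(-3*m) = -3*m*(2 + m))
b*Z(-11) + 10 = 124*(3*(-11)*(-2 - 1*(-11))) + 10 = 124*(3*(-11)*(-2 + 11)) + 10 = 124*(3*(-11)*9) + 10 = 124*(-297) + 10 = -36828 + 10 = -36818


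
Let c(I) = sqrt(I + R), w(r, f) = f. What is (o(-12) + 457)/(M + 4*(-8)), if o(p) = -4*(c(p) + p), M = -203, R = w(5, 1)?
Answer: -101/47 + 4*I*sqrt(11)/235 ≈ -2.1489 + 0.056453*I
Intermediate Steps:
R = 1
c(I) = sqrt(1 + I) (c(I) = sqrt(I + 1) = sqrt(1 + I))
o(p) = -4*p - 4*sqrt(1 + p) (o(p) = -4*(sqrt(1 + p) + p) = -4*(p + sqrt(1 + p)) = -4*p - 4*sqrt(1 + p))
(o(-12) + 457)/(M + 4*(-8)) = ((-4*(-12) - 4*sqrt(1 - 12)) + 457)/(-203 + 4*(-8)) = ((48 - 4*I*sqrt(11)) + 457)/(-203 - 32) = ((48 - 4*I*sqrt(11)) + 457)/(-235) = ((48 - 4*I*sqrt(11)) + 457)*(-1/235) = (505 - 4*I*sqrt(11))*(-1/235) = -101/47 + 4*I*sqrt(11)/235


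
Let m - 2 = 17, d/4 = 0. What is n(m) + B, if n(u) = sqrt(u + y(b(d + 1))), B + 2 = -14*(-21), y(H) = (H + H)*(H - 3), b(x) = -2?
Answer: 292 + sqrt(39) ≈ 298.25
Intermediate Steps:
d = 0 (d = 4*0 = 0)
m = 19 (m = 2 + 17 = 19)
y(H) = 2*H*(-3 + H) (y(H) = (2*H)*(-3 + H) = 2*H*(-3 + H))
B = 292 (B = -2 - 14*(-21) = -2 + 294 = 292)
n(u) = sqrt(20 + u) (n(u) = sqrt(u + 2*(-2)*(-3 - 2)) = sqrt(u + 2*(-2)*(-5)) = sqrt(u + 20) = sqrt(20 + u))
n(m) + B = sqrt(20 + 19) + 292 = sqrt(39) + 292 = 292 + sqrt(39)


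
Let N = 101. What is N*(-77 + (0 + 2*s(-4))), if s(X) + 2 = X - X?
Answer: -8181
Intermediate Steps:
s(X) = -2 (s(X) = -2 + (X - X) = -2 + 0 = -2)
N*(-77 + (0 + 2*s(-4))) = 101*(-77 + (0 + 2*(-2))) = 101*(-77 + (0 - 4)) = 101*(-77 - 4) = 101*(-81) = -8181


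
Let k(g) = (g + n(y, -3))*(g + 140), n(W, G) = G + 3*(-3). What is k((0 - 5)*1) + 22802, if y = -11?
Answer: 20507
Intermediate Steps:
n(W, G) = -9 + G (n(W, G) = G - 9 = -9 + G)
k(g) = (-12 + g)*(140 + g) (k(g) = (g + (-9 - 3))*(g + 140) = (g - 12)*(140 + g) = (-12 + g)*(140 + g))
k((0 - 5)*1) + 22802 = (-1680 + ((0 - 5)*1)² + 128*((0 - 5)*1)) + 22802 = (-1680 + (-5*1)² + 128*(-5*1)) + 22802 = (-1680 + (-5)² + 128*(-5)) + 22802 = (-1680 + 25 - 640) + 22802 = -2295 + 22802 = 20507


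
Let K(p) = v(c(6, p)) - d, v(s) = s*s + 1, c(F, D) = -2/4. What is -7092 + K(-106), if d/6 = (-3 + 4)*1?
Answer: -28387/4 ≈ -7096.8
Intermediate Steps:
c(F, D) = -½ (c(F, D) = -2*¼ = -½)
v(s) = 1 + s² (v(s) = s² + 1 = 1 + s²)
d = 6 (d = 6*((-3 + 4)*1) = 6*(1*1) = 6*1 = 6)
K(p) = -19/4 (K(p) = (1 + (-½)²) - 1*6 = (1 + ¼) - 6 = 5/4 - 6 = -19/4)
-7092 + K(-106) = -7092 - 19/4 = -28387/4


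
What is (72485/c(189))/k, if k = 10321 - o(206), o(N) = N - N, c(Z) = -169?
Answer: -72485/1744249 ≈ -0.041557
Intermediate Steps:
o(N) = 0
k = 10321 (k = 10321 - 1*0 = 10321 + 0 = 10321)
(72485/c(189))/k = (72485/(-169))/10321 = (72485*(-1/169))*(1/10321) = -72485/169*1/10321 = -72485/1744249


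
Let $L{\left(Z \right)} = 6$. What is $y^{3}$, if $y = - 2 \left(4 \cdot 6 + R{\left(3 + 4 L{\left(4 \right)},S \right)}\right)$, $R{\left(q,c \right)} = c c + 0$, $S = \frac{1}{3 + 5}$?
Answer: $- \frac{3630961153}{32768} \approx -1.1081 \cdot 10^{5}$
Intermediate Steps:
$S = \frac{1}{8} \approx 0.125$
$R{\left(q,c \right)} = c^{2}$ ($R{\left(q,c \right)} = c^{2} + 0 = c^{2}$)
$y = - \frac{1537}{32}$ ($y = - 2 \left(4 \cdot 6 + \left(\frac{1}{8}\right)^{2}\right) = - 2 \left(24 + \frac{1}{64}\right) = \left(-2\right) \frac{1537}{64} = - \frac{1537}{32} \approx -48.031$)
$y^{3} = \left(- \frac{1537}{32}\right)^{3} = - \frac{3630961153}{32768}$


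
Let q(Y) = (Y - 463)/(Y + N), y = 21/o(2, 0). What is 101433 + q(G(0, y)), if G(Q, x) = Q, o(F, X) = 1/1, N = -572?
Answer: 58020139/572 ≈ 1.0143e+5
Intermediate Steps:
o(F, X) = 1
y = 21 (y = 21/1 = 21*1 = 21)
q(Y) = (-463 + Y)/(-572 + Y) (q(Y) = (Y - 463)/(Y - 572) = (-463 + Y)/(-572 + Y))
101433 + q(G(0, y)) = 101433 + (-463 + 0)/(-572 + 0) = 101433 - 463/(-572) = 101433 - 1/572*(-463) = 101433 + 463/572 = 58020139/572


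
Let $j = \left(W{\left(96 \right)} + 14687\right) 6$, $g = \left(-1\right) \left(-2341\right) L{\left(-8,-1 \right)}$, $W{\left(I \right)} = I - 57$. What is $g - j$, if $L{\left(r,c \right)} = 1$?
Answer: $-86015$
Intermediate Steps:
$W{\left(I \right)} = -57 + I$
$g = 2341$ ($g = \left(-1\right) \left(-2341\right) 1 = 2341 \cdot 1 = 2341$)
$j = 88356$ ($j = \left(\left(-57 + 96\right) + 14687\right) 6 = \left(39 + 14687\right) 6 = 14726 \cdot 6 = 88356$)
$g - j = 2341 - 88356 = -86015$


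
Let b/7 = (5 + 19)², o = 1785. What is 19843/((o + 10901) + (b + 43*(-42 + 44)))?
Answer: 19843/16804 ≈ 1.1808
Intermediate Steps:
b = 4032 (b = 7*(5 + 19)² = 7*24² = 7*576 = 4032)
19843/((o + 10901) + (b + 43*(-42 + 44))) = 19843/((1785 + 10901) + (4032 + 43*(-42 + 44))) = 19843/(12686 + (4032 + 43*2)) = 19843/(12686 + (4032 + 86)) = 19843/(12686 + 4118) = 19843/16804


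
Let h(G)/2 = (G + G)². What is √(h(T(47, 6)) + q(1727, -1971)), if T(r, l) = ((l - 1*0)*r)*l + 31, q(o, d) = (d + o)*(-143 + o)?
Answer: 2*√5840834 ≈ 4833.6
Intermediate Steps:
q(o, d) = (-143 + o)*(d + o)
T(r, l) = 31 + r*l² (T(r, l) = ((l + 0)*r)*l + 31 = (l*r)*l + 31 = r*l² + 31 = 31 + r*l²)
h(G) = 8*G² (h(G) = 2*(G + G)² = 2*(2*G)² = 2*(4*G²) = 8*G²)
√(h(T(47, 6)) + q(1727, -1971)) = √(8*(31 + 47*6²)² + (1727² - 143*(-1971) - 143*1727 - 1971*1727)) = √(8*(31 + 47*36)² + (2982529 + 281853 - 246961 - 3403917)) = √(8*(31 + 1692)² - 386496) = √(8*1723² - 386496) = √(8*2968729 - 386496) = √(23749832 - 386496) = √23363336 = 2*√5840834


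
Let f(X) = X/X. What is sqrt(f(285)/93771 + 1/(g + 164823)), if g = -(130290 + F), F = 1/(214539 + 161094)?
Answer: sqrt(1628426004264270606306633)/202728750882858 ≈ 0.0062946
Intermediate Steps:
f(X) = 1
F = 1/375633 ≈ 2.6622e-6
g = -48941223571/375633 (g = -(130290 + 1/375633) = -1*48941223571/375633 = -48941223571/375633 ≈ -1.3029e+5)
sqrt(f(285)/93771 + 1/(g + 164823)) = sqrt(1/93771 + 1/(-48941223571/375633 + 164823)) = sqrt(1*(1/93771) + 1/(12971734388/375633)) = sqrt(1/93771 + 375633/12971734388) = sqrt(48195216431/1216372505297148) = sqrt(1628426004264270606306633)/202728750882858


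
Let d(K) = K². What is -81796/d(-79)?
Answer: -81796/6241 ≈ -13.106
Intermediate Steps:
-81796/d(-79) = -81796/((-79)²) = -81796/6241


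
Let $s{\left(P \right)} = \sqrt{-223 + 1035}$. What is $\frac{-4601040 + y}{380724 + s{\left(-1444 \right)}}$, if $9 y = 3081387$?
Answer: $- \frac{405343866457}{36237690841} + \frac{12775991 \sqrt{203}}{217426145046} \approx -11.185$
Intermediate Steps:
$y = \frac{1027129}{3}$ ($y = \frac{1}{9} \cdot 3081387 = \frac{1027129}{3} \approx 3.4238 \cdot 10^{5}$)
$s{\left(P \right)} = 2 \sqrt{203}$ ($s{\left(P \right)} = \sqrt{812} = 2 \sqrt{203}$)
$\frac{-4601040 + y}{380724 + s{\left(-1444 \right)}} = \frac{-4601040 + \frac{1027129}{3}}{380724 + 2 \sqrt{203}} = - \frac{12775991}{3 \left(380724 + 2 \sqrt{203}\right)}$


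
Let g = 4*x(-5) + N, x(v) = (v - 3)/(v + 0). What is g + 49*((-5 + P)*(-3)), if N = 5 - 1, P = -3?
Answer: 5932/5 ≈ 1186.4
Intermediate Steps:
x(v) = (-3 + v)/v
N = 4
g = 52/5 (g = 4*((-3 - 5)/(-5)) + 4 = 4*(-⅕*(-8)) + 4 = 4*(8/5) + 4 = 32/5 + 4 = 52/5 ≈ 10.400)
g + 49*((-5 + P)*(-3)) = 52/5 + 49*((-5 - 3)*(-3)) = 52/5 + 49*(-8*(-3)) = 52/5 + 49*24 = 52/5 + 1176 = 5932/5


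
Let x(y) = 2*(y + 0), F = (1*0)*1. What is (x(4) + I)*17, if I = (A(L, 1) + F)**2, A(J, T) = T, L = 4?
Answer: 153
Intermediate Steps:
F = 0 (F = 0*1 = 0)
x(y) = 2*y
I = 1 (I = (1 + 0)**2 = 1**2 = 1)
(x(4) + I)*17 = (2*4 + 1)*17 = (8 + 1)*17 = 9*17 = 153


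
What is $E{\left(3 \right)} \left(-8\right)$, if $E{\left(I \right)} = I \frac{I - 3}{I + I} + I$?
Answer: $-24$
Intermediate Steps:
$E{\left(I \right)} = - \frac{3}{2} + \frac{3 I}{2}$ ($E{\left(I \right)} = I \frac{-3 + I}{2 I} + I = \left(- \frac{3}{2} + \frac{I}{2}\right) + I = - \frac{3}{2} + \frac{3 I}{2}$)
$E{\left(3 \right)} \left(-8\right) = \left(- \frac{3}{2} + \frac{3}{2} \cdot 3\right) \left(-8\right) = \left(- \frac{3}{2} + \frac{9}{2}\right) \left(-8\right) = 3 \left(-8\right) = -24$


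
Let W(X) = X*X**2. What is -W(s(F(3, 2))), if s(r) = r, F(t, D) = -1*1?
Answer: 1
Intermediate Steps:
F(t, D) = -1
W(X) = X**3
-W(s(F(3, 2))) = -1*(-1)**3 = -1*(-1) = 1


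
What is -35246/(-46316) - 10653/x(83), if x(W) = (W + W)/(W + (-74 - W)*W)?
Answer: 19242787195/23158 ≈ 8.3094e+5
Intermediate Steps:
x(W) = 2*W/(W + W*(-74 - W)) (x(W) = (2*W)/(W + W*(-74 - W)) = 2*W/(W + W*(-74 - W)))
-35246/(-46316) - 10653/x(83) = -35246/(-46316) - 10653/((-2/(73 + 83))) = -35246*(-1/46316) - 10653/((-2/156)) = 17623/23158 - 10653/((-2*1/156)) = 17623/23158 - 10653/(-1/78) = 17623/23158 - 10653*(-78) = 17623/23158 + 830934 = 19242787195/23158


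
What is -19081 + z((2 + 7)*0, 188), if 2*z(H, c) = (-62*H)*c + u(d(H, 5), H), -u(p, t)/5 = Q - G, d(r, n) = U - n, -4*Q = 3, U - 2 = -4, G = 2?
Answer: -152593/8 ≈ -19074.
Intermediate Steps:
U = -2 (U = 2 - 4 = -2)
Q = -¾ (Q = -¼*3 = -¾ ≈ -0.75000)
d(r, n) = -2 - n
u(p, t) = 55/4 (u(p, t) = -5*(-¾ - 1*2) = -5*(-¾ - 2) = -5*(-11/4) = 55/4)
z(H, c) = 55/8 - 31*H*c (z(H, c) = ((-62*H)*c + 55/4)/2 = (-62*H*c + 55/4)/2 = (55/4 - 62*H*c)/2 = 55/8 - 31*H*c)
-19081 + z((2 + 7)*0, 188) = -19081 + (55/8 - 31*(2 + 7)*0*188) = -19081 + (55/8 - 31*9*0*188) = -19081 + (55/8 - 31*0*188) = -19081 + (55/8 + 0) = -19081 + 55/8 = -152593/8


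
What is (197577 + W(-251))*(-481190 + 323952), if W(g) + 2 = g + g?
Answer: -30987364374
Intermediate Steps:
W(g) = -2 + 2*g (W(g) = -2 + (g + g) = -2 + 2*g)
(197577 + W(-251))*(-481190 + 323952) = (197577 + (-2 + 2*(-251)))*(-481190 + 323952) = (197577 + (-2 - 502))*(-157238) = (197577 - 504)*(-157238) = 197073*(-157238) = -30987364374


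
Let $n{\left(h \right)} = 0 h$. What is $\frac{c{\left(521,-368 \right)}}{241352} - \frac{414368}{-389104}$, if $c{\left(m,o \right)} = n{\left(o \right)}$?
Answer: $\frac{25898}{24319} \approx 1.0649$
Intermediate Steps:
$n{\left(h \right)} = 0$
$c{\left(m,o \right)} = 0$
$\frac{c{\left(521,-368 \right)}}{241352} - \frac{414368}{-389104} = \frac{0}{241352} - \frac{414368}{-389104} = 0 \cdot \frac{1}{241352} - - \frac{25898}{24319} = 0 + \frac{25898}{24319} = \frac{25898}{24319}$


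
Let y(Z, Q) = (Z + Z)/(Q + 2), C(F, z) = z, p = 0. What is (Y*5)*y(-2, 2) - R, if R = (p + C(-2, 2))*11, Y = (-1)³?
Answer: -17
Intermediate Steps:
Y = -1
y(Z, Q) = 2*Z/(2 + Q) (y(Z, Q) = (2*Z)/(2 + Q) = 2*Z/(2 + Q))
R = 22 (R = (0 + 2)*11 = 2*11 = 22)
(Y*5)*y(-2, 2) - R = (-1*5)*(2*(-2)/(2 + 2)) - 1*22 = -10*(-2)/4 - 22 = -5*(-1) - 22 = 5 - 22 = -17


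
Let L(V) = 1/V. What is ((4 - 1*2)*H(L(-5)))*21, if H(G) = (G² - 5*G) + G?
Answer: 882/25 ≈ 35.280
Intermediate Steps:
H(G) = G² - 4*G
((4 - 1*2)*H(L(-5)))*21 = ((4 - 1*2)*((-4 + 1/(-5))/(-5)))*21 = ((4 - 2)*(-(-4 - ⅕)/5))*21 = (2*(-⅕*(-21/5)))*21 = (2*(21/25))*21 = (42/25)*21 = 882/25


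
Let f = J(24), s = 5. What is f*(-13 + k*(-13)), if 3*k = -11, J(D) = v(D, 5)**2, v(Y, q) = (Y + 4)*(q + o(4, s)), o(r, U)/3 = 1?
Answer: 5218304/3 ≈ 1.7394e+6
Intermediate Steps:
o(r, U) = 3 (o(r, U) = 3*1 = 3)
v(Y, q) = (3 + q)*(4 + Y) (v(Y, q) = (Y + 4)*(q + 3) = (4 + Y)*(3 + q) = (3 + q)*(4 + Y))
J(D) = (32 + 8*D)**2 (J(D) = (12 + 3*D + 4*5 + D*5)**2 = (12 + 3*D + 20 + 5*D)**2 = (32 + 8*D)**2)
k = -11/3 (k = (1/3)*(-11) = -11/3 ≈ -3.6667)
f = 50176 (f = 64*(4 + 24)**2 = 64*28**2 = 64*784 = 50176)
f*(-13 + k*(-13)) = 50176*(-13 - 11/3*(-13)) = 50176*(-13 + 143/3) = 50176*(104/3) = 5218304/3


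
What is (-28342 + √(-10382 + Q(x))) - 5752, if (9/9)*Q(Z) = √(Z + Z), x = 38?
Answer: -34094 + I*√(10382 - 2*√19) ≈ -34094.0 + 101.85*I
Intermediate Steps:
Q(Z) = √2*√Z (Q(Z) = √(Z + Z) = √(2*Z) = √2*√Z)
(-28342 + √(-10382 + Q(x))) - 5752 = (-28342 + √(-10382 + √2*√38)) - 5752 = (-28342 + √(-10382 + 2*√19)) - 5752 = -34094 + √(-10382 + 2*√19)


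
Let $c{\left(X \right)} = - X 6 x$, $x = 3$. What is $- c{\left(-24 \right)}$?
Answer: $-432$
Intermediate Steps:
$c{\left(X \right)} = - 18 X$ ($c{\left(X \right)} = - X 6 \cdot 3 = - 6 X 3 = - 18 X$)
$- c{\left(-24 \right)} = - \left(-18\right) \left(-24\right) = \left(-1\right) 432 = -432$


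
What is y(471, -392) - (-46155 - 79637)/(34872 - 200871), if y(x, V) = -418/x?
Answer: -14292846/8687281 ≈ -1.6453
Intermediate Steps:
y(471, -392) - (-46155 - 79637)/(34872 - 200871) = -418/471 - (-46155 - 79637)/(34872 - 200871) = -418*1/471 - (-125792)/(-165999) = -418/471 - (-125792)*(-1)/165999 = -418/471 - 1*125792/165999 = -418/471 - 125792/165999 = -14292846/8687281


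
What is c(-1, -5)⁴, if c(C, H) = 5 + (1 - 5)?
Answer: 1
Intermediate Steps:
c(C, H) = 1 (c(C, H) = 5 - 4 = 1)
c(-1, -5)⁴ = 1⁴ = 1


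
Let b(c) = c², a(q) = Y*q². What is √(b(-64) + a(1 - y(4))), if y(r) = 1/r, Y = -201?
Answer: √63727/4 ≈ 63.111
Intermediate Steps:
a(q) = -201*q²
√(b(-64) + a(1 - y(4))) = √((-64)² - 201*(1 - 1/4)²) = √(4096 - 201*(1 - 1*¼)²) = √(4096 - 201*(1 - ¼)²) = √(4096 - 201*(¾)²) = √(4096 - 201*9/16) = √(4096 - 1809/16) = √(63727/16) = √63727/4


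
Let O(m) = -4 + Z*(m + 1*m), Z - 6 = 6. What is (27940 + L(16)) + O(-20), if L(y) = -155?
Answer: 27301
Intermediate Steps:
Z = 12 (Z = 6 + 6 = 12)
O(m) = -4 + 24*m (O(m) = -4 + 12*(m + 1*m) = -4 + 12*(m + m) = -4 + 12*(2*m) = -4 + 24*m)
(27940 + L(16)) + O(-20) = (27940 - 155) + (-4 + 24*(-20)) = 27785 + (-4 - 480) = 27785 - 484 = 27301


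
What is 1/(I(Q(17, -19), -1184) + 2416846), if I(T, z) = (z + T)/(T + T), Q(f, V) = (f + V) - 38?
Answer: 10/24168613 ≈ 4.1376e-7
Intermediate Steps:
Q(f, V) = -38 + V + f (Q(f, V) = (V + f) - 38 = -38 + V + f)
I(T, z) = (T + z)/(2*T) (I(T, z) = (T + z)/((2*T)) = (T + z)*(1/(2*T)) = (T + z)/(2*T))
1/(I(Q(17, -19), -1184) + 2416846) = 1/(((-38 - 19 + 17) - 1184)/(2*(-38 - 19 + 17)) + 2416846) = 1/((½)*(-40 - 1184)/(-40) + 2416846) = 1/((½)*(-1/40)*(-1224) + 2416846) = 1/(153/10 + 2416846) = 1/(24168613/10) = 10/24168613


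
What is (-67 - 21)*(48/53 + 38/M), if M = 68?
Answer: -116116/901 ≈ -128.87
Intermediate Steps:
(-67 - 21)*(48/53 + 38/M) = (-67 - 21)*(48/53 + 38/68) = -88*(48*(1/53) + 38*(1/68)) = -88*(48/53 + 19/34) = -88*2639/1802 = -116116/901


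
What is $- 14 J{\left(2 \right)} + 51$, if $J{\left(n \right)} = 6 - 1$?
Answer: $-19$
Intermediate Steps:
$J{\left(n \right)} = 5$ ($J{\left(n \right)} = 6 - 1 = 5$)
$- 14 J{\left(2 \right)} + 51 = \left(-14\right) 5 + 51 = -70 + 51 = -19$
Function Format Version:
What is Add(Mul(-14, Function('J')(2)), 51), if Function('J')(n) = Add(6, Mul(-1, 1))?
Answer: -19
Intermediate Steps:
Function('J')(n) = 5 (Function('J')(n) = Add(6, -1) = 5)
Add(Mul(-14, Function('J')(2)), 51) = Add(Mul(-14, 5), 51) = Add(-70, 51) = -19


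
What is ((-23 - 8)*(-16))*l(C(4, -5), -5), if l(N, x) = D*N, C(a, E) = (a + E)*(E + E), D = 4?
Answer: 19840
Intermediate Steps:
C(a, E) = 2*E*(E + a) (C(a, E) = (E + a)*(2*E) = 2*E*(E + a))
l(N, x) = 4*N
((-23 - 8)*(-16))*l(C(4, -5), -5) = ((-23 - 8)*(-16))*(4*(2*(-5)*(-5 + 4))) = (-31*(-16))*(4*(2*(-5)*(-1))) = 496*(4*10) = 496*40 = 19840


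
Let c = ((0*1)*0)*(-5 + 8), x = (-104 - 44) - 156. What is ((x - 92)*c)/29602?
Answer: 0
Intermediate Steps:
x = -304 (x = -148 - 156 = -304)
c = 0 (c = (0*0)*3 = 0*3 = 0)
((x - 92)*c)/29602 = ((-304 - 92)*0)/29602 = -396*0*(1/29602) = 0*(1/29602) = 0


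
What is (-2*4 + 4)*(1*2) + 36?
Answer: 28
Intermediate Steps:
(-2*4 + 4)*(1*2) + 36 = (-8 + 4)*2 + 36 = -4*2 + 36 = -8 + 36 = 28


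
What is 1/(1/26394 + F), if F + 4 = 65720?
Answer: 26394/1734508105 ≈ 1.5217e-5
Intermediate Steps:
F = 65716 (F = -4 + 65720 = 65716)
1/(1/26394 + F) = 1/(1/26394 + 65716) = 1/(1734508105/26394) = 26394/1734508105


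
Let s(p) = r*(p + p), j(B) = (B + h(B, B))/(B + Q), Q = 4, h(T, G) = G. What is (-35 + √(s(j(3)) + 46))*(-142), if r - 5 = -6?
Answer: 4970 - 142*√2170/7 ≈ 4025.0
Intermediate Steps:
r = -1 (r = 5 - 6 = -1)
j(B) = 2*B/(4 + B) (j(B) = (B + B)/(B + 4) = (2*B)/(4 + B) = 2*B/(4 + B))
s(p) = -2*p (s(p) = -(p + p) = -2*p)
(-35 + √(s(j(3)) + 46))*(-142) = (-35 + √(-4*3/(4 + 3) + 46))*(-142) = (-35 + √(-4*3/7 + 46))*(-142) = (-35 + √(-2*6/7 + 46))*(-142) = (-35 + √(-12/7 + 46))*(-142) = (-35 + √(310/7))*(-142) = (-35 + √2170/7)*(-142) = 4970 - 142*√2170/7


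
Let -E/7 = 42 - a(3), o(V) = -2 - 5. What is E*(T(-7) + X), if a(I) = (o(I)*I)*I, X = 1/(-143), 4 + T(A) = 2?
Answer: 210945/143 ≈ 1475.1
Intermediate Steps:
T(A) = -2 (T(A) = -4 + 2 = -2)
o(V) = -7
X = -1/143 ≈ -0.0069930
a(I) = -7*I**2 (a(I) = (-7*I)*I = -7*I**2)
E = -735 (E = -7*(42 - (-7)*3**2) = -7*(42 - (-7)*9) = -7*(42 - 1*(-63)) = -7*(42 + 63) = -7*105 = -735)
E*(T(-7) + X) = -735*(-2 - 1/143) = -735*(-287/143) = 210945/143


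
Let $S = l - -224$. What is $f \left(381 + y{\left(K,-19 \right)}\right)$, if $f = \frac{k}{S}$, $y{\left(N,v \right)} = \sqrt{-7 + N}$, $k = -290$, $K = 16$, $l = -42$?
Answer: $- \frac{55680}{91} \approx -611.87$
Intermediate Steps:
$S = 182$ ($S = -42 - -224 = -42 + 224 = 182$)
$f = - \frac{145}{91}$ ($f = - \frac{290}{182} = \left(-290\right) \frac{1}{182} = - \frac{145}{91} \approx -1.5934$)
$f \left(381 + y{\left(K,-19 \right)}\right) = - \frac{145 \left(381 + \sqrt{-7 + 16}\right)}{91} = - \frac{145 \left(381 + \sqrt{9}\right)}{91} = - \frac{145 \left(381 + 3\right)}{91} = \left(- \frac{145}{91}\right) 384 = - \frac{55680}{91}$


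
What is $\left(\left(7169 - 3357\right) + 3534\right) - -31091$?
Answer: $38437$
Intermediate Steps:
$\left(\left(7169 - 3357\right) + 3534\right) - -31091 = \left(\left(7169 - 3357\right) + 3534\right) + 31091 = \left(3812 + 3534\right) + 31091 = 7346 + 31091 = 38437$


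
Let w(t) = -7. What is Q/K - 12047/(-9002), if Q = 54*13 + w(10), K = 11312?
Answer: 10180861/7273616 ≈ 1.3997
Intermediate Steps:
Q = 695 (Q = 54*13 - 7 = 702 - 7 = 695)
Q/K - 12047/(-9002) = 695/11312 - 12047/(-9002) = 695*(1/11312) - 12047*(-1/9002) = 695/11312 + 1721/1286 = 10180861/7273616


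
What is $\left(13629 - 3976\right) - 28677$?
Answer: $-19024$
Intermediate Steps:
$\left(13629 - 3976\right) - 28677 = 9653 - 28677 = -19024$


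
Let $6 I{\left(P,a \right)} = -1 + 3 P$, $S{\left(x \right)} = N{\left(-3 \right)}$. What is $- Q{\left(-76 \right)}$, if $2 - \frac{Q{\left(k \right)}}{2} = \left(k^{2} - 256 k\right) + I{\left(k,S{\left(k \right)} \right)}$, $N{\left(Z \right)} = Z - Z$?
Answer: $\frac{151151}{3} \approx 50384.0$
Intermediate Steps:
$N{\left(Z \right)} = 0$
$S{\left(x \right)} = 0$
$I{\left(P,a \right)} = - \frac{1}{6} + \frac{P}{2}$ ($I{\left(P,a \right)} = \frac{-1 + 3 P}{6} = - \frac{1}{6} + \frac{P}{2}$)
$Q{\left(k \right)} = \frac{13}{3} - 2 k^{2} + 511 k$ ($Q{\left(k \right)} = 4 - 2 \left(\left(k^{2} - 256 k\right) + \left(- \frac{1}{6} + \frac{k}{2}\right)\right) = 4 - 2 \left(- \frac{1}{6} + k^{2} - \frac{511 k}{2}\right) = 4 + \left(\frac{1}{3} - 2 k^{2} + 511 k\right) = \frac{13}{3} - 2 k^{2} + 511 k$)
$- Q{\left(-76 \right)} = - (\frac{13}{3} - 2 \left(-76\right)^{2} + 511 \left(-76\right)) = - (\frac{13}{3} - 11552 - 38836) = \left(-1\right) \left(- \frac{151151}{3}\right) = \frac{151151}{3}$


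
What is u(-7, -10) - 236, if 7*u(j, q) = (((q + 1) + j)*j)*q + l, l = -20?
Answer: -2792/7 ≈ -398.86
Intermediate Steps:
u(j, q) = -20/7 + j*q*(1 + j + q)/7 (u(j, q) = ((((q + 1) + j)*j)*q - 20)/7 = ((((1 + q) + j)*j)*q - 20)/7 = (((1 + j + q)*j)*q - 20)/7 = ((j*(1 + j + q))*q - 20)/7 = (j*q*(1 + j + q) - 20)/7 = (-20 + j*q*(1 + j + q))/7 = -20/7 + j*q*(1 + j + q)/7)
u(-7, -10) - 236 = (-20/7 + (⅐)*(-7)*(-10) + (⅐)*(-7)*(-10)² + (⅐)*(-10)*(-7)²) - 236 = (-20/7 + 10 + (⅐)*(-7)*100 + (⅐)*(-10)*49) - 236 = (-20/7 + 10 - 100 - 70) - 236 = -1140/7 - 236 = -2792/7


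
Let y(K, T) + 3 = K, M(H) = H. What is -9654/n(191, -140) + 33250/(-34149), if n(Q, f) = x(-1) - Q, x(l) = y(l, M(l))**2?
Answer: 323855696/5976075 ≈ 54.192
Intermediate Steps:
y(K, T) = -3 + K
x(l) = (-3 + l)**2
n(Q, f) = 16 - Q (n(Q, f) = (-3 - 1)**2 - Q = (-4)**2 - Q = 16 - Q)
-9654/n(191, -140) + 33250/(-34149) = -9654/(16 - 1*191) + 33250/(-34149) = -9654/(16 - 191) + 33250*(-1/34149) = -9654/(-175) - 33250/34149 = -9654*(-1/175) - 33250/34149 = 9654/175 - 33250/34149 = 323855696/5976075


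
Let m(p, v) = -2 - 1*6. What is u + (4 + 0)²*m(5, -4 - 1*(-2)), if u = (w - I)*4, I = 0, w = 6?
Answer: -104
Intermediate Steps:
m(p, v) = -8 (m(p, v) = -2 - 6 = -8)
u = 24 (u = (6 - 1*0)*4 = (6 + 0)*4 = 6*4 = 24)
u + (4 + 0)²*m(5, -4 - 1*(-2)) = 24 + (4 + 0)²*(-8) = 24 + 4²*(-8) = 24 + 16*(-8) = 24 - 128 = -104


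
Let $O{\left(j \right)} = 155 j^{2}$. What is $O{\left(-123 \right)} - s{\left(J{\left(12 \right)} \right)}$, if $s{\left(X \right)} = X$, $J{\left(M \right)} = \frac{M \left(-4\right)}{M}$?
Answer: $2344999$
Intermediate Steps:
$J{\left(M \right)} = -4$ ($J{\left(M \right)} = \frac{\left(-4\right) M}{M} = -4$)
$O{\left(-123 \right)} - s{\left(J{\left(12 \right)} \right)} = 155 \left(-123\right)^{2} - -4 = 155 \cdot 15129 + 4 = 2344995 + 4 = 2344999$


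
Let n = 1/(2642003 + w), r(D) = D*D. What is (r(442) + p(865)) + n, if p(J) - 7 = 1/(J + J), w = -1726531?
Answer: 154711028755481/791883280 ≈ 1.9537e+5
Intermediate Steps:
p(J) = 7 + 1/(2*J) (p(J) = 7 + 1/(J + J) = 7 + 1/(2*J))
r(D) = D**2
n = 1/915472 (n = 1/(2642003 - 1726531) = 1/915472 ≈ 1.0923e-6)
(r(442) + p(865)) + n = (442**2 + (7 + (1/2)/865)) + 1/915472 = (195364 + (7 + (1/2)*(1/865))) + 1/915472 = (195364 + (7 + 1/1730)) + 1/915472 = (195364 + 12111/1730) + 1/915472 = 337991831/1730 + 1/915472 = 154711028755481/791883280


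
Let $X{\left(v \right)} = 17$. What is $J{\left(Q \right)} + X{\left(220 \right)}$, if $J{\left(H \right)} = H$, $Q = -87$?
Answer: $-70$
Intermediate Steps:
$J{\left(Q \right)} + X{\left(220 \right)} = -87 + 17 = -70$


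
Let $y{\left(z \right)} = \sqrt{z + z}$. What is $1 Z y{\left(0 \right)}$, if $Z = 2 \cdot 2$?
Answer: $0$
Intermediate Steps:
$y{\left(z \right)} = \sqrt{2} \sqrt{z}$ ($y{\left(z \right)} = \sqrt{2 z} = \sqrt{2} \sqrt{z}$)
$Z = 4$
$1 Z y{\left(0 \right)} = 1 \cdot 4 \sqrt{2} \sqrt{0} = 4 \sqrt{2} \cdot 0 = 4 \cdot 0 = 0$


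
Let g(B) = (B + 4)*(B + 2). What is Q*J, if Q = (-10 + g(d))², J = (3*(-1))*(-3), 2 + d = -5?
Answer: 225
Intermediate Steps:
d = -7 (d = -2 - 5 = -7)
g(B) = (2 + B)*(4 + B) (g(B) = (4 + B)*(2 + B) = (2 + B)*(4 + B))
J = 9 (J = -3*(-3) = 9)
Q = 25 (Q = (-10 + (8 + (-7)² + 6*(-7)))² = (-10 + (8 + 49 - 42))² = (-10 + 15)² = 5² = 25)
Q*J = 25*9 = 225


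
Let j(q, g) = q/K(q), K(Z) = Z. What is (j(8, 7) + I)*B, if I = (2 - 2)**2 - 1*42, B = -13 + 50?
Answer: -1517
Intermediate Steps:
j(q, g) = 1 (j(q, g) = q/q = 1)
B = 37
I = -42 (I = 0**2 - 42 = 0 - 42 = -42)
(j(8, 7) + I)*B = (1 - 42)*37 = -41*37 = -1517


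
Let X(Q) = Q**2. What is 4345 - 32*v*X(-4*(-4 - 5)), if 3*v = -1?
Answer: 18169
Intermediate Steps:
v = -1/3 (v = (1/3)*(-1) = -1/3 ≈ -0.33333)
4345 - 32*v*X(-4*(-4 - 5)) = 4345 - 32*(-1/3)*(-4*(-4 - 5))**2 = 4345 - (-32)*(-4*(-9))**2/3 = 4345 - (-32)*36**2/3 = 4345 - (-32)*1296/3 = 4345 - 1*(-13824) = 4345 + 13824 = 18169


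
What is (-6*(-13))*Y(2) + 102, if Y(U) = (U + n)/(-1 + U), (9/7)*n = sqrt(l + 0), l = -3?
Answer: 258 + 182*I*sqrt(3)/3 ≈ 258.0 + 105.08*I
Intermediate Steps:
n = 7*I*sqrt(3)/9 (n = 7*sqrt(-3 + 0)/9 = 7*sqrt(-3)/9 = 7*(I*sqrt(3))/9 = 7*I*sqrt(3)/9 ≈ 1.3472*I)
Y(U) = (U + 7*I*sqrt(3)/9)/(-1 + U)
(-6*(-13))*Y(2) + 102 = (-6*(-13))*((2 + 7*I*sqrt(3)/9)/(-1 + 2)) + 102 = 78*((2 + 7*I*sqrt(3)/9)/1) + 102 = 78*(1*(2 + 7*I*sqrt(3)/9)) + 102 = 78*(2 + 7*I*sqrt(3)/9) + 102 = (156 + 182*I*sqrt(3)/3) + 102 = 258 + 182*I*sqrt(3)/3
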